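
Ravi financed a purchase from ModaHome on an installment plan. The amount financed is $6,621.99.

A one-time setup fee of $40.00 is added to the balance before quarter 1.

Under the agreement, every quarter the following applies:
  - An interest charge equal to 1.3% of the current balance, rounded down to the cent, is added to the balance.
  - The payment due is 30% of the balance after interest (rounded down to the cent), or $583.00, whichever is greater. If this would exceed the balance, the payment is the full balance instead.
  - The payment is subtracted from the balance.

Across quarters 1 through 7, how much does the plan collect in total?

Quarter 1: $6,661.99 +$86.60 interest = $6,748.59; pay $2,024.57 → $4,724.02
Quarter 2: $4,724.02 +$61.41 interest = $4,785.43; pay $1,435.62 → $3,349.81
Quarter 3: $3,349.81 +$43.54 interest = $3,393.35; pay $1,018.00 → $2,375.35
Quarter 4: $2,375.35 +$30.87 interest = $2,406.22; pay $721.86 → $1,684.36
Quarter 5: $1,684.36 +$21.89 interest = $1,706.25; pay $583.00 → $1,123.25
Quarter 6: $1,123.25 +$14.60 interest = $1,137.85; pay $583.00 → $554.85
Quarter 7: $554.85 +$7.21 interest = $562.06; pay $562.06 → $0.00
Total paid: $6,928.11

$6,928.11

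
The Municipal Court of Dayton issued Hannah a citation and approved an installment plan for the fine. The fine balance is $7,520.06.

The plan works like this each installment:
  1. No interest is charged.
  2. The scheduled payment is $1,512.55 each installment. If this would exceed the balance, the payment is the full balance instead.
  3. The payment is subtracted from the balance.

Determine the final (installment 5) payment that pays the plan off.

$1,469.86

Installment 1: opening $7,520.06; payment $1,512.55; balance $6,007.51
Installment 2: opening $6,007.51; payment $1,512.55; balance $4,494.96
Installment 3: opening $4,494.96; payment $1,512.55; balance $2,982.41
Installment 4: opening $2,982.41; payment $1,512.55; balance $1,469.86
Installment 5: opening $1,469.86; payment $1,469.86; balance $0.00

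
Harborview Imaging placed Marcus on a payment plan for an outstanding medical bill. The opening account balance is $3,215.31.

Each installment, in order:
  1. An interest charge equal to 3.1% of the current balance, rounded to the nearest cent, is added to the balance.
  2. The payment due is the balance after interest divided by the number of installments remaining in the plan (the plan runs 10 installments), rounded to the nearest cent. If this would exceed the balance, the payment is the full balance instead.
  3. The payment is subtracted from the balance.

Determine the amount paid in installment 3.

Installment 1: opening $3,215.31; interest $99.67 → $3,314.98; payment $331.50; balance $2,983.48
Installment 2: opening $2,983.48; interest $92.49 → $3,075.97; payment $341.77; balance $2,734.20
Installment 3: opening $2,734.20; interest $84.76 → $2,818.96; payment $352.37; balance $2,466.59

$352.37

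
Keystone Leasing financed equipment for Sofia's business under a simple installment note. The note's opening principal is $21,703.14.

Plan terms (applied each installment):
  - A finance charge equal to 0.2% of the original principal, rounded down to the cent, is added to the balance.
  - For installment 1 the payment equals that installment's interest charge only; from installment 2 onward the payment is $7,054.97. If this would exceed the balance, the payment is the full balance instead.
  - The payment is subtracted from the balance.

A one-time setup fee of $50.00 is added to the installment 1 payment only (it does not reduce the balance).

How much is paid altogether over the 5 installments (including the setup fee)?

Installment 1: $21,703.14 +$43.40 interest = $21,746.54; pay $43.40 (+ $50.00 fee) → $21,703.14
Installment 2: $21,703.14 +$43.40 interest = $21,746.54; pay $7,054.97 → $14,691.57
Installment 3: $14,691.57 +$43.40 interest = $14,734.97; pay $7,054.97 → $7,680.00
Installment 4: $7,680.00 +$43.40 interest = $7,723.40; pay $7,054.97 → $668.43
Installment 5: $668.43 +$43.40 interest = $711.83; pay $711.83 → $0.00
Total paid: $21,970.14

$21,970.14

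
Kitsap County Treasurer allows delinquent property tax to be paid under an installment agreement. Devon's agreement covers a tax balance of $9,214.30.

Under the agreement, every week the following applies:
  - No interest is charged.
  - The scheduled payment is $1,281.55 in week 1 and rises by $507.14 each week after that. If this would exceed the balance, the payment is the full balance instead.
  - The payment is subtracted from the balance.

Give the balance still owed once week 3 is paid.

$3,848.23

# | Opening | Payment | End bal
1 | $9,214.30 | $1,281.55 | $7,932.75
2 | $7,932.75 | $1,788.69 | $6,144.06
3 | $6,144.06 | $2,295.83 | $3,848.23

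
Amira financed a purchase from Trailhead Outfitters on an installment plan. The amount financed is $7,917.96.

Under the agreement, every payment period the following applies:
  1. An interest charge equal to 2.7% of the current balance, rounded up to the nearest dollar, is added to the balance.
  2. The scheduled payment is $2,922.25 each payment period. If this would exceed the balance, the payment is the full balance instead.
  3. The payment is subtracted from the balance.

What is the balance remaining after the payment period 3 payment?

# | Opening | Interest | Payment | End bal
1 | $7,917.96 | $214.00 | $2,922.25 | $5,209.71
2 | $5,209.71 | $141.00 | $2,922.25 | $2,428.46
3 | $2,428.46 | $66.00 | $2,494.46 | $0.00

$0.00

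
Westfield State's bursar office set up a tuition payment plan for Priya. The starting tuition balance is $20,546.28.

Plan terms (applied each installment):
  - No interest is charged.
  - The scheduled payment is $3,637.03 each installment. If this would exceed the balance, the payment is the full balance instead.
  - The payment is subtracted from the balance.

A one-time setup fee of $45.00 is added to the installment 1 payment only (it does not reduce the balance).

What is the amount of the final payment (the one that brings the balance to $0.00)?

$2,361.13

Installment 1: $20,546.28 − $3,637.03 (+ $45.00 fee) → $16,909.25
Installment 2: $16,909.25 − $3,637.03 → $13,272.22
Installment 3: $13,272.22 − $3,637.03 → $9,635.19
Installment 4: $9,635.19 − $3,637.03 → $5,998.16
Installment 5: $5,998.16 − $3,637.03 → $2,361.13
Installment 6: $2,361.13 − $2,361.13 → $0.00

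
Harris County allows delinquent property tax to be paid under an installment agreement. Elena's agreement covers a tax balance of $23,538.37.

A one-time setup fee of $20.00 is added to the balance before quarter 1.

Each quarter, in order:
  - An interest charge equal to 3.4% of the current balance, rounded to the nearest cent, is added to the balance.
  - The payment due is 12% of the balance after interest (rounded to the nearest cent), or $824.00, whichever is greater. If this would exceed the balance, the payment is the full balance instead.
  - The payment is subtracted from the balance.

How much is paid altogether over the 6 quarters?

Quarter 1: $23,558.37 +$800.98 interest = $24,359.35; pay $2,923.12 → $21,436.23
Quarter 2: $21,436.23 +$728.83 interest = $22,165.06; pay $2,659.81 → $19,505.25
Quarter 3: $19,505.25 +$663.18 interest = $20,168.43; pay $2,420.21 → $17,748.22
Quarter 4: $17,748.22 +$603.44 interest = $18,351.66; pay $2,202.20 → $16,149.46
Quarter 5: $16,149.46 +$549.08 interest = $16,698.54; pay $2,003.82 → $14,694.72
Quarter 6: $14,694.72 +$499.62 interest = $15,194.34; pay $1,823.32 → $13,371.02
Total paid: $14,032.48

$14,032.48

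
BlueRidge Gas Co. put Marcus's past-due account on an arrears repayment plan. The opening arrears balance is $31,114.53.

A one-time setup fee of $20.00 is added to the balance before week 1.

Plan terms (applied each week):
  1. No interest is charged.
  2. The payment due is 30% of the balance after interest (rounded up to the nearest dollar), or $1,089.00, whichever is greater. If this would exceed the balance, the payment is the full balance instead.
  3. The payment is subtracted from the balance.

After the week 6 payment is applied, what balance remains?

$3,660.53

# | Opening | Payment | End bal
1 | $31,134.53 | $9,341.00 | $21,793.53
2 | $21,793.53 | $6,539.00 | $15,254.53
3 | $15,254.53 | $4,577.00 | $10,677.53
4 | $10,677.53 | $3,204.00 | $7,473.53
5 | $7,473.53 | $2,243.00 | $5,230.53
6 | $5,230.53 | $1,570.00 | $3,660.53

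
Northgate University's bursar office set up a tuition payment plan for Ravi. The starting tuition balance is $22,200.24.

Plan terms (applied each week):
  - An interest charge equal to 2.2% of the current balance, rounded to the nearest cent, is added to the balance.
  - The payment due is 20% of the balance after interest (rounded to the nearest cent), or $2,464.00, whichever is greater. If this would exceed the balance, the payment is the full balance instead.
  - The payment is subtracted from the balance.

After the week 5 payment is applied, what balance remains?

$7,674.46

# | Opening | Interest | Payment | End bal
1 | $22,200.24 | $488.41 | $4,537.73 | $18,150.92
2 | $18,150.92 | $399.32 | $3,710.05 | $14,840.19
3 | $14,840.19 | $326.48 | $3,033.33 | $12,133.34
4 | $12,133.34 | $266.93 | $2,480.05 | $9,920.22
5 | $9,920.22 | $218.24 | $2,464.00 | $7,674.46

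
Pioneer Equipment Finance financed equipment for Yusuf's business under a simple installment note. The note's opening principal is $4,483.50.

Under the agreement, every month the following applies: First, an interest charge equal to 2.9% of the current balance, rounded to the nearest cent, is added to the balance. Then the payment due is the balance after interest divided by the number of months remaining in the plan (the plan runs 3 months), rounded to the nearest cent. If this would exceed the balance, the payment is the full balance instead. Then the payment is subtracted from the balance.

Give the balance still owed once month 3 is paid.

$0.00

Month 1: $4,483.50 +$130.02 interest = $4,613.52; pay $1,537.84 → $3,075.68
Month 2: $3,075.68 +$89.19 interest = $3,164.87; pay $1,582.44 → $1,582.43
Month 3: $1,582.43 +$45.89 interest = $1,628.32; pay $1,628.32 → $0.00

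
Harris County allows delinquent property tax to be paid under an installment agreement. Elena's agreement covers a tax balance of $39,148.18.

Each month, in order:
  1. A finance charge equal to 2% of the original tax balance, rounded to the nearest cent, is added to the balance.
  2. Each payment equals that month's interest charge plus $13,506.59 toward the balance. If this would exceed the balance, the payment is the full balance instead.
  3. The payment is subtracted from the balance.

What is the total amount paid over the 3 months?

$41,497.06

Month 1: $39,148.18 +$782.96 interest = $39,931.14; pay $14,289.55 → $25,641.59
Month 2: $25,641.59 +$782.96 interest = $26,424.55; pay $14,289.55 → $12,135.00
Month 3: $12,135.00 +$782.96 interest = $12,917.96; pay $12,917.96 → $0.00
Total paid: $41,497.06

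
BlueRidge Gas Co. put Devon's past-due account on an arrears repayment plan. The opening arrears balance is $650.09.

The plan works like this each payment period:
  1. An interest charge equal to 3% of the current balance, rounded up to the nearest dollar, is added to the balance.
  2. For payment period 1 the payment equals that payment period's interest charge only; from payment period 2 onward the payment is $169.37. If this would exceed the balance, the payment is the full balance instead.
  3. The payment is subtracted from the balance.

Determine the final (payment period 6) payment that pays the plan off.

Payment period 1: $650.09 +$20.00 interest = $670.09; pay $20.00 → $650.09
Payment period 2: $650.09 +$20.00 interest = $670.09; pay $169.37 → $500.72
Payment period 3: $500.72 +$16.00 interest = $516.72; pay $169.37 → $347.35
Payment period 4: $347.35 +$11.00 interest = $358.35; pay $169.37 → $188.98
Payment period 5: $188.98 +$6.00 interest = $194.98; pay $169.37 → $25.61
Payment period 6: $25.61 +$1.00 interest = $26.61; pay $26.61 → $0.00

$26.61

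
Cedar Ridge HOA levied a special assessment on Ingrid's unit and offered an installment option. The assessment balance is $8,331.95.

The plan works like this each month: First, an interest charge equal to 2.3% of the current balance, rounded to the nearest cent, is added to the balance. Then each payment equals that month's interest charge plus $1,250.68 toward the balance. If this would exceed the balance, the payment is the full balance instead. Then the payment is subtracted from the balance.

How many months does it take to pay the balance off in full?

7

Month 1: $8,331.95 +$191.63 interest = $8,523.58; pay $1,442.31 → $7,081.27
Month 2: $7,081.27 +$162.87 interest = $7,244.14; pay $1,413.55 → $5,830.59
Month 3: $5,830.59 +$134.10 interest = $5,964.69; pay $1,384.78 → $4,579.91
Month 4: $4,579.91 +$105.34 interest = $4,685.25; pay $1,356.02 → $3,329.23
Month 5: $3,329.23 +$76.57 interest = $3,405.80; pay $1,327.25 → $2,078.55
Month 6: $2,078.55 +$47.81 interest = $2,126.36; pay $1,298.49 → $827.87
Month 7: $827.87 +$19.04 interest = $846.91; pay $846.91 → $0.00
Balance reaches $0.00 in month 7.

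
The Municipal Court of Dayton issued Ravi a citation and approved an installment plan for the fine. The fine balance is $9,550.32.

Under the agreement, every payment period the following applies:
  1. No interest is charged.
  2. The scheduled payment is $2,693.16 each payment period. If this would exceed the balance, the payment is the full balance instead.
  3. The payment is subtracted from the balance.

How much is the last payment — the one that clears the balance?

$1,470.84

Payment period 1: opening $9,550.32; payment $2,693.16; balance $6,857.16
Payment period 2: opening $6,857.16; payment $2,693.16; balance $4,164.00
Payment period 3: opening $4,164.00; payment $2,693.16; balance $1,470.84
Payment period 4: opening $1,470.84; payment $1,470.84; balance $0.00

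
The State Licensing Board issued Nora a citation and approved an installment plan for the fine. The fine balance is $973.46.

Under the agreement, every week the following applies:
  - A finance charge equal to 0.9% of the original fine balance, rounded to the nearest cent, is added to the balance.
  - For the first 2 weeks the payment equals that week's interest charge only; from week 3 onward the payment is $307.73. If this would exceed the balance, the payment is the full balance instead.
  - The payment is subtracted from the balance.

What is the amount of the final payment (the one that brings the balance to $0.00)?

$85.31

# | Opening | Interest | Payment | End bal
1 | $973.46 | $8.76 | $8.76 | $973.46
2 | $973.46 | $8.76 | $8.76 | $973.46
3 | $973.46 | $8.76 | $307.73 | $674.49
4 | $674.49 | $8.76 | $307.73 | $375.52
5 | $375.52 | $8.76 | $307.73 | $76.55
6 | $76.55 | $8.76 | $85.31 | $0.00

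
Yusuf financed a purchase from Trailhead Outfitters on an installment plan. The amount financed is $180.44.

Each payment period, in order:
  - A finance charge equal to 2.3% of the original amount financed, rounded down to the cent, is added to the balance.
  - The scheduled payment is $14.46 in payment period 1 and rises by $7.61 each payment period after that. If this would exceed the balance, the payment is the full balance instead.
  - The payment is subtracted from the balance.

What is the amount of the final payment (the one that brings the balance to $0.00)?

Payment period 1: opening $180.44; interest $4.15 → $184.59; payment $14.46; balance $170.13
Payment period 2: opening $170.13; interest $4.15 → $174.28; payment $22.07; balance $152.21
Payment period 3: opening $152.21; interest $4.15 → $156.36; payment $29.68; balance $126.68
Payment period 4: opening $126.68; interest $4.15 → $130.83; payment $37.29; balance $93.54
Payment period 5: opening $93.54; interest $4.15 → $97.69; payment $44.90; balance $52.79
Payment period 6: opening $52.79; interest $4.15 → $56.94; payment $52.51; balance $4.43
Payment period 7: opening $4.43; interest $4.15 → $8.58; payment $8.58; balance $0.00

$8.58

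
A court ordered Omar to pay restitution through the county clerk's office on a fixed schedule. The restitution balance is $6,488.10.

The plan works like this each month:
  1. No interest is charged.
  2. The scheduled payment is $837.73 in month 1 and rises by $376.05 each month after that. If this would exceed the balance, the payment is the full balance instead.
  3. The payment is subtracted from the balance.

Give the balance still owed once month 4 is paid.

Month 1: opening $6,488.10; payment $837.73; balance $5,650.37
Month 2: opening $5,650.37; payment $1,213.78; balance $4,436.59
Month 3: opening $4,436.59; payment $1,589.83; balance $2,846.76
Month 4: opening $2,846.76; payment $1,965.88; balance $880.88

$880.88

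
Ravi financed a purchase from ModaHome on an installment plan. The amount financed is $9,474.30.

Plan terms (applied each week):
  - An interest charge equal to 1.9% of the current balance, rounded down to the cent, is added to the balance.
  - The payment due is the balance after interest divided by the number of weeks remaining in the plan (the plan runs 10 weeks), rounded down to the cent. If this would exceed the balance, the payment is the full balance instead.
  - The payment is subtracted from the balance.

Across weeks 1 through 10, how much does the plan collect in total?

# | Opening | Interest | Payment | End bal
1 | $9,474.30 | $180.01 | $965.43 | $8,688.88
2 | $8,688.88 | $165.08 | $983.77 | $7,870.19
3 | $7,870.19 | $149.53 | $1,002.46 | $7,017.26
4 | $7,017.26 | $133.32 | $1,021.51 | $6,129.07
5 | $6,129.07 | $116.45 | $1,040.92 | $5,204.60
6 | $5,204.60 | $98.88 | $1,060.69 | $4,242.79
7 | $4,242.79 | $80.61 | $1,080.85 | $3,242.55
8 | $3,242.55 | $61.60 | $1,101.38 | $2,202.77
9 | $2,202.77 | $41.85 | $1,122.31 | $1,122.31
10 | $1,122.31 | $21.32 | $1,143.63 | $0.00
Total paid: $10,522.95

$10,522.95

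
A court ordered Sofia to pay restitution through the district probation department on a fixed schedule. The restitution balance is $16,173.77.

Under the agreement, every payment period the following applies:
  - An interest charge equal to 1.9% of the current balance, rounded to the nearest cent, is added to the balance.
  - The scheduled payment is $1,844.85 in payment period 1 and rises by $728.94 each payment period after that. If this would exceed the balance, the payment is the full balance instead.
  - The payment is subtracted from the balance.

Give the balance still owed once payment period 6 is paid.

# | Opening | Interest | Payment | End bal
1 | $16,173.77 | $307.30 | $1,844.85 | $14,636.22
2 | $14,636.22 | $278.09 | $2,573.79 | $12,340.52
3 | $12,340.52 | $234.47 | $3,302.73 | $9,272.26
4 | $9,272.26 | $176.17 | $4,031.67 | $5,416.76
5 | $5,416.76 | $102.92 | $4,760.61 | $759.07
6 | $759.07 | $14.42 | $773.49 | $0.00

$0.00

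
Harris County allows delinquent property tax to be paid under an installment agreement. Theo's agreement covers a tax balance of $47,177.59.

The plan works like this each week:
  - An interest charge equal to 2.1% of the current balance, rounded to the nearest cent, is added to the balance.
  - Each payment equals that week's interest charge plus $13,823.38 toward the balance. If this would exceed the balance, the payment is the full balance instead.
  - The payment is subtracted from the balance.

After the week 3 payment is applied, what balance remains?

# | Opening | Interest | Payment | End bal
1 | $47,177.59 | $990.73 | $14,814.11 | $33,354.21
2 | $33,354.21 | $700.44 | $14,523.82 | $19,530.83
3 | $19,530.83 | $410.15 | $14,233.53 | $5,707.45

$5,707.45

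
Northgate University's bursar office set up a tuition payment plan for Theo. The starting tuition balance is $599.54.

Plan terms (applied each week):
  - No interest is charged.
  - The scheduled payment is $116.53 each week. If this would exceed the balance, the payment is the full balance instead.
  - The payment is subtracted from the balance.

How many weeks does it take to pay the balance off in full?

6

Week 1: $599.54 − $116.53 → $483.01
Week 2: $483.01 − $116.53 → $366.48
Week 3: $366.48 − $116.53 → $249.95
Week 4: $249.95 − $116.53 → $133.42
Week 5: $133.42 − $116.53 → $16.89
Week 6: $16.89 − $16.89 → $0.00
Balance reaches $0.00 in week 6.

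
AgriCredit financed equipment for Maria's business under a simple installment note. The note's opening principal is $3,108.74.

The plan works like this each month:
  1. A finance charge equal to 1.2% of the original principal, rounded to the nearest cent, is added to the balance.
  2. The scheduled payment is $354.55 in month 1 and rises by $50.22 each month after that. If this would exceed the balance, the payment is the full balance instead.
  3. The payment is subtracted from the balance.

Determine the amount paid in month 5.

Month 1: $3,108.74 +$37.30 interest = $3,146.04; pay $354.55 → $2,791.49
Month 2: $2,791.49 +$37.30 interest = $2,828.79; pay $404.77 → $2,424.02
Month 3: $2,424.02 +$37.30 interest = $2,461.32; pay $454.99 → $2,006.33
Month 4: $2,006.33 +$37.30 interest = $2,043.63; pay $505.21 → $1,538.42
Month 5: $1,538.42 +$37.30 interest = $1,575.72; pay $555.43 → $1,020.29

$555.43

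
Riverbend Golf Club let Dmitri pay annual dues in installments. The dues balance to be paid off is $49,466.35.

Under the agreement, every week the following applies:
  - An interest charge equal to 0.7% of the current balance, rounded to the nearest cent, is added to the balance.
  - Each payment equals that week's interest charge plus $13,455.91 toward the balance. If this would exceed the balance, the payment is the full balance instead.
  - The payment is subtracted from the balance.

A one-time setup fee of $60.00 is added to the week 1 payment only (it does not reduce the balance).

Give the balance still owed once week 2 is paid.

$22,554.53

# | Opening | Interest | Payment | Fee | End bal
1 | $49,466.35 | $346.26 | $13,802.17 | $60.00 | $36,010.44
2 | $36,010.44 | $252.07 | $13,707.98 | — | $22,554.53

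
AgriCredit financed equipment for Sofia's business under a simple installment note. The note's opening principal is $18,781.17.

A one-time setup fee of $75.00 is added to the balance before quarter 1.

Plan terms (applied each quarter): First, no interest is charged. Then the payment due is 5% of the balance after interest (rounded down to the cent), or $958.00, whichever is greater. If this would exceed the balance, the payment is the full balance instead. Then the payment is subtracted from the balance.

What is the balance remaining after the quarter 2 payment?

Quarter 1: opening $18,856.17; payment $958.00; balance $17,898.17
Quarter 2: opening $17,898.17; payment $958.00; balance $16,940.17

$16,940.17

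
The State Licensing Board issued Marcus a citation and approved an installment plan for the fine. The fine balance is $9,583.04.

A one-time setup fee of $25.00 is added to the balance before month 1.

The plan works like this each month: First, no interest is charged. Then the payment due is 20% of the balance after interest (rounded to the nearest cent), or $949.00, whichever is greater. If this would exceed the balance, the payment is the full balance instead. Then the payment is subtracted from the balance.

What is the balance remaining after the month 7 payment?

Month 1: $9,608.04 − $1,921.61 → $7,686.43
Month 2: $7,686.43 − $1,537.29 → $6,149.14
Month 3: $6,149.14 − $1,229.83 → $4,919.31
Month 4: $4,919.31 − $983.86 → $3,935.45
Month 5: $3,935.45 − $949.00 → $2,986.45
Month 6: $2,986.45 − $949.00 → $2,037.45
Month 7: $2,037.45 − $949.00 → $1,088.45

$1,088.45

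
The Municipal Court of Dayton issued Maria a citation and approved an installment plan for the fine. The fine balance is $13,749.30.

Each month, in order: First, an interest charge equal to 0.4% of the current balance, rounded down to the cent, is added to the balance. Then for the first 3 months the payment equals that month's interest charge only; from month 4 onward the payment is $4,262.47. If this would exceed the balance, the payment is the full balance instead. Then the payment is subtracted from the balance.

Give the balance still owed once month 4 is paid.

Month 1: $13,749.30 +$54.99 interest = $13,804.29; pay $54.99 → $13,749.30
Month 2: $13,749.30 +$54.99 interest = $13,804.29; pay $54.99 → $13,749.30
Month 3: $13,749.30 +$54.99 interest = $13,804.29; pay $54.99 → $13,749.30
Month 4: $13,749.30 +$54.99 interest = $13,804.29; pay $4,262.47 → $9,541.82

$9,541.82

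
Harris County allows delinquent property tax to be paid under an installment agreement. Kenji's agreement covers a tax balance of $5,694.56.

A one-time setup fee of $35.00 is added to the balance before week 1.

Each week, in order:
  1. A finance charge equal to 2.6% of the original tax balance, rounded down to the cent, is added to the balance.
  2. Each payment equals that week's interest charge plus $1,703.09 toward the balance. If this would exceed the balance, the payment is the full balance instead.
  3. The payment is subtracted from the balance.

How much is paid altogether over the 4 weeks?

Week 1: opening $5,729.56; interest $148.05 → $5,877.61; payment $1,851.14; balance $4,026.47
Week 2: opening $4,026.47; interest $148.05 → $4,174.52; payment $1,851.14; balance $2,323.38
Week 3: opening $2,323.38; interest $148.05 → $2,471.43; payment $1,851.14; balance $620.29
Week 4: opening $620.29; interest $148.05 → $768.34; payment $768.34; balance $0.00
Total paid: $6,321.76

$6,321.76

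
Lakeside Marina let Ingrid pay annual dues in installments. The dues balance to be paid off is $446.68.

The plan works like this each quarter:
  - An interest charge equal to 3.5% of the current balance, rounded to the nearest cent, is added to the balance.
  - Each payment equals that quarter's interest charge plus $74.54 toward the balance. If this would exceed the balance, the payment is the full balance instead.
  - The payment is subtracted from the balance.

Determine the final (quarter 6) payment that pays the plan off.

$76.57

# | Opening | Interest | Payment | End bal
1 | $446.68 | $15.63 | $90.17 | $372.14
2 | $372.14 | $13.02 | $87.56 | $297.60
3 | $297.60 | $10.42 | $84.96 | $223.06
4 | $223.06 | $7.81 | $82.35 | $148.52
5 | $148.52 | $5.20 | $79.74 | $73.98
6 | $73.98 | $2.59 | $76.57 | $0.00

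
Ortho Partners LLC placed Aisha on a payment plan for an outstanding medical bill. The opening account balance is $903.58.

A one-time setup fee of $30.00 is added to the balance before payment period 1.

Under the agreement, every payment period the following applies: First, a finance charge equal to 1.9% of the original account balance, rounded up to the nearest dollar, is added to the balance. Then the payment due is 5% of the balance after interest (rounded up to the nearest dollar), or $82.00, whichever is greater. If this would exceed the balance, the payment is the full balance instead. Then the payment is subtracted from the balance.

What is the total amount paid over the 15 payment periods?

$1,203.58

# | Opening | Interest | Payment | End bal
1 | $933.58 | $18.00 | $82.00 | $869.58
2 | $869.58 | $18.00 | $82.00 | $805.58
3 | $805.58 | $18.00 | $82.00 | $741.58
4 | $741.58 | $18.00 | $82.00 | $677.58
5 | $677.58 | $18.00 | $82.00 | $613.58
6 | $613.58 | $18.00 | $82.00 | $549.58
7 | $549.58 | $18.00 | $82.00 | $485.58
8 | $485.58 | $18.00 | $82.00 | $421.58
9 | $421.58 | $18.00 | $82.00 | $357.58
10 | $357.58 | $18.00 | $82.00 | $293.58
11 | $293.58 | $18.00 | $82.00 | $229.58
12 | $229.58 | $18.00 | $82.00 | $165.58
13 | $165.58 | $18.00 | $82.00 | $101.58
14 | $101.58 | $18.00 | $82.00 | $37.58
15 | $37.58 | $18.00 | $55.58 | $0.00
Total paid: $1,203.58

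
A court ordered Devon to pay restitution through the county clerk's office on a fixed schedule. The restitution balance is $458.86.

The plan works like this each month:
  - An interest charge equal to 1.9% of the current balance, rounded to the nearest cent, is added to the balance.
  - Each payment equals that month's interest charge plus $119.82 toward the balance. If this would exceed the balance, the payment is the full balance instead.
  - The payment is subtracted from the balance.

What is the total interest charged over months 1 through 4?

$21.22

Month 1: opening $458.86; interest $8.72 → $467.58; payment $128.54; balance $339.04
Month 2: opening $339.04; interest $6.44 → $345.48; payment $126.26; balance $219.22
Month 3: opening $219.22; interest $4.17 → $223.39; payment $123.99; balance $99.40
Month 4: opening $99.40; interest $1.89 → $101.29; payment $101.29; balance $0.00
Total interest: $8.72 + $6.44 + $4.17 + $1.89 = $21.22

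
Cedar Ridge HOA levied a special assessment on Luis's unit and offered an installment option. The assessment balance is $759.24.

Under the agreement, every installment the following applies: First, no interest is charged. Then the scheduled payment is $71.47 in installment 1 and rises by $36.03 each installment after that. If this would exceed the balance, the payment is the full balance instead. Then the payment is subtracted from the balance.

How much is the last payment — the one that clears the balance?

Installment 1: $759.24 − $71.47 → $687.77
Installment 2: $687.77 − $107.50 → $580.27
Installment 3: $580.27 − $143.53 → $436.74
Installment 4: $436.74 − $179.56 → $257.18
Installment 5: $257.18 − $215.59 → $41.59
Installment 6: $41.59 − $41.59 → $0.00

$41.59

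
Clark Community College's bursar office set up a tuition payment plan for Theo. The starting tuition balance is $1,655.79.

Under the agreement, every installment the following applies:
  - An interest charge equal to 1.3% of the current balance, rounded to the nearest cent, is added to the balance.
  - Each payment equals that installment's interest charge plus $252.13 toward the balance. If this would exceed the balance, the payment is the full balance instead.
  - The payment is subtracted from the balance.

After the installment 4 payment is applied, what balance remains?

Installment 1: opening $1,655.79; interest $21.53 → $1,677.32; payment $273.66; balance $1,403.66
Installment 2: opening $1,403.66; interest $18.25 → $1,421.91; payment $270.38; balance $1,151.53
Installment 3: opening $1,151.53; interest $14.97 → $1,166.50; payment $267.10; balance $899.40
Installment 4: opening $899.40; interest $11.69 → $911.09; payment $263.82; balance $647.27

$647.27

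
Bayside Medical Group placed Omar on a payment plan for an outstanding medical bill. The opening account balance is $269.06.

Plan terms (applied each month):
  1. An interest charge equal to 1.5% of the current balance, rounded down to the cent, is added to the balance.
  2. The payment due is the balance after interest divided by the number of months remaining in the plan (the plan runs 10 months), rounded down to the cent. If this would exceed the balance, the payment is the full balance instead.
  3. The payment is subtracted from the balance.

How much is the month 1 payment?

Month 1: opening $269.06; interest $4.03 → $273.09; payment $27.30; balance $245.79

$27.30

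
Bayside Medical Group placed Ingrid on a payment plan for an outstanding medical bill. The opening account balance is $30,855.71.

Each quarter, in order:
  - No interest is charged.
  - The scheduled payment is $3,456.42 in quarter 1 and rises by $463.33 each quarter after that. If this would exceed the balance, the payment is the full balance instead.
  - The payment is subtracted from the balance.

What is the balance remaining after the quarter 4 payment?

Quarter 1: opening $30,855.71; payment $3,456.42; balance $27,399.29
Quarter 2: opening $27,399.29; payment $3,919.75; balance $23,479.54
Quarter 3: opening $23,479.54; payment $4,383.08; balance $19,096.46
Quarter 4: opening $19,096.46; payment $4,846.41; balance $14,250.05

$14,250.05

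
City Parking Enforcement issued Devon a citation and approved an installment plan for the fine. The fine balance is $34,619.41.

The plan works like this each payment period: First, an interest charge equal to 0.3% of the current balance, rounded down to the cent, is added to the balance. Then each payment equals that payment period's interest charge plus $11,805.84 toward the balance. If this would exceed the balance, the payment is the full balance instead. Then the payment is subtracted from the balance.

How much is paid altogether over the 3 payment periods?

Payment period 1: opening $34,619.41; interest $103.85 → $34,723.26; payment $11,909.69; balance $22,813.57
Payment period 2: opening $22,813.57; interest $68.44 → $22,882.01; payment $11,874.28; balance $11,007.73
Payment period 3: opening $11,007.73; interest $33.02 → $11,040.75; payment $11,040.75; balance $0.00
Total paid: $34,824.72

$34,824.72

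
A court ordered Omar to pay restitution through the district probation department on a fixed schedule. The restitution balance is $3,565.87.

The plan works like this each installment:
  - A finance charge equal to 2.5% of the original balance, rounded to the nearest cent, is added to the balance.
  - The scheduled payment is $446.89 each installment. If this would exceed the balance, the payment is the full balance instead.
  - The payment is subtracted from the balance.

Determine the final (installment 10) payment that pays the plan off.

$435.36

Installment 1: $3,565.87 +$89.15 interest = $3,655.02; pay $446.89 → $3,208.13
Installment 2: $3,208.13 +$89.15 interest = $3,297.28; pay $446.89 → $2,850.39
Installment 3: $2,850.39 +$89.15 interest = $2,939.54; pay $446.89 → $2,492.65
Installment 4: $2,492.65 +$89.15 interest = $2,581.80; pay $446.89 → $2,134.91
Installment 5: $2,134.91 +$89.15 interest = $2,224.06; pay $446.89 → $1,777.17
Installment 6: $1,777.17 +$89.15 interest = $1,866.32; pay $446.89 → $1,419.43
Installment 7: $1,419.43 +$89.15 interest = $1,508.58; pay $446.89 → $1,061.69
Installment 8: $1,061.69 +$89.15 interest = $1,150.84; pay $446.89 → $703.95
Installment 9: $703.95 +$89.15 interest = $793.10; pay $446.89 → $346.21
Installment 10: $346.21 +$89.15 interest = $435.36; pay $435.36 → $0.00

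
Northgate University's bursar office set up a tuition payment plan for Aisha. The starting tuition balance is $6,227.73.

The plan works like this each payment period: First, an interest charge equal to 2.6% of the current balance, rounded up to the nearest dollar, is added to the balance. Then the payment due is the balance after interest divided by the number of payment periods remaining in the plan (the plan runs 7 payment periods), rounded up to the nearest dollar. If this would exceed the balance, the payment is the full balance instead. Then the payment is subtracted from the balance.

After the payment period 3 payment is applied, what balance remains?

$3,843.73

Payment period 1: opening $6,227.73; interest $162.00 → $6,389.73; payment $913.00; balance $5,476.73
Payment period 2: opening $5,476.73; interest $143.00 → $5,619.73; payment $937.00; balance $4,682.73
Payment period 3: opening $4,682.73; interest $122.00 → $4,804.73; payment $961.00; balance $3,843.73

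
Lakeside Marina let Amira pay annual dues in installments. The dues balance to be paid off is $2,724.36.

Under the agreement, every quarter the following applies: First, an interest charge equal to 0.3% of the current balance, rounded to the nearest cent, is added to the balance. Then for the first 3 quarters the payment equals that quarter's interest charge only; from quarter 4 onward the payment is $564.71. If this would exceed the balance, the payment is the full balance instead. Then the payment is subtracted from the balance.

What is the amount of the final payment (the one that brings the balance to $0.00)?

Quarter 1: $2,724.36 +$8.17 interest = $2,732.53; pay $8.17 → $2,724.36
Quarter 2: $2,724.36 +$8.17 interest = $2,732.53; pay $8.17 → $2,724.36
Quarter 3: $2,724.36 +$8.17 interest = $2,732.53; pay $8.17 → $2,724.36
Quarter 4: $2,724.36 +$8.17 interest = $2,732.53; pay $564.71 → $2,167.82
Quarter 5: $2,167.82 +$6.50 interest = $2,174.32; pay $564.71 → $1,609.61
Quarter 6: $1,609.61 +$4.83 interest = $1,614.44; pay $564.71 → $1,049.73
Quarter 7: $1,049.73 +$3.15 interest = $1,052.88; pay $564.71 → $488.17
Quarter 8: $488.17 +$1.46 interest = $489.63; pay $489.63 → $0.00

$489.63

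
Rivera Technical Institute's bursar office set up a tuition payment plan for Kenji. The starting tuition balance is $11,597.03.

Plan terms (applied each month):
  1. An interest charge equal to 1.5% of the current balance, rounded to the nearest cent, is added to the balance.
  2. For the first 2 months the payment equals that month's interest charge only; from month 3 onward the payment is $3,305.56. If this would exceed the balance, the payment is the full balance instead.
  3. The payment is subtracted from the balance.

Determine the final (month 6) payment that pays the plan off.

$2,091.50

# | Opening | Interest | Payment | End bal
1 | $11,597.03 | $173.96 | $173.96 | $11,597.03
2 | $11,597.03 | $173.96 | $173.96 | $11,597.03
3 | $11,597.03 | $173.96 | $3,305.56 | $8,465.43
4 | $8,465.43 | $126.98 | $3,305.56 | $5,286.85
5 | $5,286.85 | $79.30 | $3,305.56 | $2,060.59
6 | $2,060.59 | $30.91 | $2,091.50 | $0.00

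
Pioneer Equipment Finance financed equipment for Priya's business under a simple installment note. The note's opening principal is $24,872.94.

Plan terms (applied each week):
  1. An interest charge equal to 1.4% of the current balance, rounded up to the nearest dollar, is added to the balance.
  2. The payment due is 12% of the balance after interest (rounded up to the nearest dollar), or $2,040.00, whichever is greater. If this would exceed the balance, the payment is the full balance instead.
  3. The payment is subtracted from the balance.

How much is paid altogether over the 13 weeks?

$27,101.94

Week 1: opening $24,872.94; interest $349.00 → $25,221.94; payment $3,027.00; balance $22,194.94
Week 2: opening $22,194.94; interest $311.00 → $22,505.94; payment $2,701.00; balance $19,804.94
Week 3: opening $19,804.94; interest $278.00 → $20,082.94; payment $2,410.00; balance $17,672.94
Week 4: opening $17,672.94; interest $248.00 → $17,920.94; payment $2,151.00; balance $15,769.94
Week 5: opening $15,769.94; interest $221.00 → $15,990.94; payment $2,040.00; balance $13,950.94
Week 6: opening $13,950.94; interest $196.00 → $14,146.94; payment $2,040.00; balance $12,106.94
Week 7: opening $12,106.94; interest $170.00 → $12,276.94; payment $2,040.00; balance $10,236.94
Week 8: opening $10,236.94; interest $144.00 → $10,380.94; payment $2,040.00; balance $8,340.94
Week 9: opening $8,340.94; interest $117.00 → $8,457.94; payment $2,040.00; balance $6,417.94
Week 10: opening $6,417.94; interest $90.00 → $6,507.94; payment $2,040.00; balance $4,467.94
Week 11: opening $4,467.94; interest $63.00 → $4,530.94; payment $2,040.00; balance $2,490.94
Week 12: opening $2,490.94; interest $35.00 → $2,525.94; payment $2,040.00; balance $485.94
Week 13: opening $485.94; interest $7.00 → $492.94; payment $492.94; balance $0.00
Total paid: $27,101.94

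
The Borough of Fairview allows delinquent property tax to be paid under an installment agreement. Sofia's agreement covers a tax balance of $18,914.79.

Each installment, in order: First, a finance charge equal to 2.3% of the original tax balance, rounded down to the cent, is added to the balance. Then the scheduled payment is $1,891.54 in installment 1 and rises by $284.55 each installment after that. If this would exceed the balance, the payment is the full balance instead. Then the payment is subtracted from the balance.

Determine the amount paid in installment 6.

$3,314.29

Installment 1: $18,914.79 +$435.04 interest = $19,349.83; pay $1,891.54 → $17,458.29
Installment 2: $17,458.29 +$435.04 interest = $17,893.33; pay $2,176.09 → $15,717.24
Installment 3: $15,717.24 +$435.04 interest = $16,152.28; pay $2,460.64 → $13,691.64
Installment 4: $13,691.64 +$435.04 interest = $14,126.68; pay $2,745.19 → $11,381.49
Installment 5: $11,381.49 +$435.04 interest = $11,816.53; pay $3,029.74 → $8,786.79
Installment 6: $8,786.79 +$435.04 interest = $9,221.83; pay $3,314.29 → $5,907.54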